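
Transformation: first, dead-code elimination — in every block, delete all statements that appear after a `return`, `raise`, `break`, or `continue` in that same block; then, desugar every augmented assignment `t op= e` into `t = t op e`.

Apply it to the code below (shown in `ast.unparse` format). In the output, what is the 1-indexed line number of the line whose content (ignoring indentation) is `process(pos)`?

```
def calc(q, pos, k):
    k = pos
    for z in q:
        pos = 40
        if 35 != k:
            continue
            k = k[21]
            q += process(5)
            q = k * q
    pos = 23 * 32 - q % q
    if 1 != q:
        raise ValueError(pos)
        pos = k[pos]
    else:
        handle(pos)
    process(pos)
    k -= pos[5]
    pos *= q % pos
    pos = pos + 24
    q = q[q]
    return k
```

Transformed code:
def calc(q, pos, k):
    k = pos
    for z in q:
        pos = 40
        if 35 != k:
            continue
    pos = 23 * 32 - q % q
    if 1 != q:
        raise ValueError(pos)
    else:
        handle(pos)
    process(pos)
    k = k - pos[5]
    pos = pos * (q % pos)
    pos = pos + 24
    q = q[q]
    return k

12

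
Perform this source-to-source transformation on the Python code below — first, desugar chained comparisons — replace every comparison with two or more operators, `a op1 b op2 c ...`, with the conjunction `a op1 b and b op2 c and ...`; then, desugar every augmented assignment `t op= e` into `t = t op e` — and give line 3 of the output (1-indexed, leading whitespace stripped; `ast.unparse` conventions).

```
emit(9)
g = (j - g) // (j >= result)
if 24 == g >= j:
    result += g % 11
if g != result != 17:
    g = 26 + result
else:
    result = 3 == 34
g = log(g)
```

if 24 == g and g >= j:

Transformed code:
emit(9)
g = (j - g) // (j >= result)
if 24 == g and g >= j:
    result = result + g % 11
if g != result and result != 17:
    g = 26 + result
else:
    result = 3 == 34
g = log(g)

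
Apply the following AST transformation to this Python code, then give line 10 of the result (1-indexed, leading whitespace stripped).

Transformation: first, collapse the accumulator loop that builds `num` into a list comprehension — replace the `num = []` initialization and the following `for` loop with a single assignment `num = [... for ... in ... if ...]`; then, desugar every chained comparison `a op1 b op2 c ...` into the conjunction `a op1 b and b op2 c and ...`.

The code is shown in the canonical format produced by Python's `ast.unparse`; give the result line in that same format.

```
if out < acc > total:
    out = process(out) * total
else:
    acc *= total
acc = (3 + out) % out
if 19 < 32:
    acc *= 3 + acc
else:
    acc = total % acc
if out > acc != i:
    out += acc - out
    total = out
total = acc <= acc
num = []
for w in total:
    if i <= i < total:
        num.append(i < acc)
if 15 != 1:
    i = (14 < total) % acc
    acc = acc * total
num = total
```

Transformed code:
if out < acc and acc > total:
    out = process(out) * total
else:
    acc *= total
acc = (3 + out) % out
if 19 < 32:
    acc *= 3 + acc
else:
    acc = total % acc
if out > acc and acc != i:
    out += acc - out
    total = out
total = acc <= acc
num = [i < acc for w in total if i <= i and i < total]
if 15 != 1:
    i = (14 < total) % acc
    acc = acc * total
num = total

if out > acc and acc != i:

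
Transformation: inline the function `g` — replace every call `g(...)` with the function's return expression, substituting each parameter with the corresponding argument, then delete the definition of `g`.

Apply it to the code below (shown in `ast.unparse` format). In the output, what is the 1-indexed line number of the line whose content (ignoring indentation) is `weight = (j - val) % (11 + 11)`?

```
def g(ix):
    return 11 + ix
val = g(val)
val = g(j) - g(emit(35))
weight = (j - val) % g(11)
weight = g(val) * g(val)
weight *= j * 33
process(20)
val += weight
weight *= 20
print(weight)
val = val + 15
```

3

Transformed code:
val = 11 + val
val = 11 + j - (11 + emit(35))
weight = (j - val) % (11 + 11)
weight = (11 + val) * (11 + val)
weight *= j * 33
process(20)
val += weight
weight *= 20
print(weight)
val = val + 15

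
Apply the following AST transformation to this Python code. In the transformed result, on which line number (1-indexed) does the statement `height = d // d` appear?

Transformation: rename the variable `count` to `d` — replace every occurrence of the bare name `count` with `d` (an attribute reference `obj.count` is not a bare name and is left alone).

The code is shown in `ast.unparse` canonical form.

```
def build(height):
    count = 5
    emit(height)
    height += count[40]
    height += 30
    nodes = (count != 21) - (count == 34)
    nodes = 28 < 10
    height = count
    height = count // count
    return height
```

9

Transformed code:
def build(height):
    d = 5
    emit(height)
    height += d[40]
    height += 30
    nodes = (d != 21) - (d == 34)
    nodes = 28 < 10
    height = d
    height = d // d
    return height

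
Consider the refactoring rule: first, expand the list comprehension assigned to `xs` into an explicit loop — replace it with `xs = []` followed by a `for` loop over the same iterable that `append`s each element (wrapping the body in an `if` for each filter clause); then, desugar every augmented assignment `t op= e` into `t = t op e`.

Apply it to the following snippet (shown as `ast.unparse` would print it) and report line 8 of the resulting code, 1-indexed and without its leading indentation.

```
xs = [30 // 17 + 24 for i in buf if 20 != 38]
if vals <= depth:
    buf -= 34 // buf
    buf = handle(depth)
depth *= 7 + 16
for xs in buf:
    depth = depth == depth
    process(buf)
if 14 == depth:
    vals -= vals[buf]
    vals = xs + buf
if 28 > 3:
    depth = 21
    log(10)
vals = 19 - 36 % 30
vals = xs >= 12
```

Transformed code:
xs = []
for i in buf:
    if 20 != 38:
        xs.append(30 // 17 + 24)
if vals <= depth:
    buf = buf - 34 // buf
    buf = handle(depth)
depth = depth * (7 + 16)
for xs in buf:
    depth = depth == depth
    process(buf)
if 14 == depth:
    vals = vals - vals[buf]
    vals = xs + buf
if 28 > 3:
    depth = 21
    log(10)
vals = 19 - 36 % 30
vals = xs >= 12

depth = depth * (7 + 16)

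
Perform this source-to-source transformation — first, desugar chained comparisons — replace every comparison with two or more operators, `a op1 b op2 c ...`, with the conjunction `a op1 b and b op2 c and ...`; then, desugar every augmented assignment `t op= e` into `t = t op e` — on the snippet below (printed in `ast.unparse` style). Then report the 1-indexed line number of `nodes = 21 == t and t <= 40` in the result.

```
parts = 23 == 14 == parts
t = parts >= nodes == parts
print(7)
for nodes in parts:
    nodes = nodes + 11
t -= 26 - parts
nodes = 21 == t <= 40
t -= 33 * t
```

Transformed code:
parts = 23 == 14 and 14 == parts
t = parts >= nodes and nodes == parts
print(7)
for nodes in parts:
    nodes = nodes + 11
t = t - (26 - parts)
nodes = 21 == t and t <= 40
t = t - 33 * t

7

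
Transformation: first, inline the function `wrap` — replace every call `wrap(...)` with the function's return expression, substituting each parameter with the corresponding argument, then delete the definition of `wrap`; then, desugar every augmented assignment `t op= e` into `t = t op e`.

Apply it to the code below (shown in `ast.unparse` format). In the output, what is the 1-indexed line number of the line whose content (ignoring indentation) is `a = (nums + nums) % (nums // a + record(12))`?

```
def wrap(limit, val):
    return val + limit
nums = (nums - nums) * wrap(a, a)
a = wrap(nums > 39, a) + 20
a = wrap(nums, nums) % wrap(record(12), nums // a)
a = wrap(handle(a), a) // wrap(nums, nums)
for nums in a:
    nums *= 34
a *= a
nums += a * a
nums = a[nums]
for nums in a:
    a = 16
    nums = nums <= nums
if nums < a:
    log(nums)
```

Transformed code:
nums = (nums - nums) * (a + a)
a = a + (nums > 39) + 20
a = (nums + nums) % (nums // a + record(12))
a = (a + handle(a)) // (nums + nums)
for nums in a:
    nums = nums * 34
a = a * a
nums = nums + a * a
nums = a[nums]
for nums in a:
    a = 16
    nums = nums <= nums
if nums < a:
    log(nums)

3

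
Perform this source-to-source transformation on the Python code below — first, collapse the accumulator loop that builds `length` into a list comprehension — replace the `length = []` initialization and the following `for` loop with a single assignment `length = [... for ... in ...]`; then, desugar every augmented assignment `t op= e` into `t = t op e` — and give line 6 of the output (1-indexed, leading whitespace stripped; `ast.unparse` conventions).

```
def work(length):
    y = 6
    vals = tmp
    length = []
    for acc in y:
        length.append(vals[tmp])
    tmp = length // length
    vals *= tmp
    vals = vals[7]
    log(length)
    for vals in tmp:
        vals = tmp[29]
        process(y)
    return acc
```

vals = vals * tmp

Transformed code:
def work(length):
    y = 6
    vals = tmp
    length = [vals[tmp] for acc in y]
    tmp = length // length
    vals = vals * tmp
    vals = vals[7]
    log(length)
    for vals in tmp:
        vals = tmp[29]
        process(y)
    return acc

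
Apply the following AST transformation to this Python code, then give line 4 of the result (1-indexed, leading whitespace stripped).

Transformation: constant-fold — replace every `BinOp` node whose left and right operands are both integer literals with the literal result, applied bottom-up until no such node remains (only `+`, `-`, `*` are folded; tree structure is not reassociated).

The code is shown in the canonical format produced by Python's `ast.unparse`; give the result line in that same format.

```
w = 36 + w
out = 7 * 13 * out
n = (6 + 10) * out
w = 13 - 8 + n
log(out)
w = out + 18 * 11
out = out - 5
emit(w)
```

Transformed code:
w = 36 + w
out = 91 * out
n = 16 * out
w = 5 + n
log(out)
w = out + 198
out = out - 5
emit(w)

w = 5 + n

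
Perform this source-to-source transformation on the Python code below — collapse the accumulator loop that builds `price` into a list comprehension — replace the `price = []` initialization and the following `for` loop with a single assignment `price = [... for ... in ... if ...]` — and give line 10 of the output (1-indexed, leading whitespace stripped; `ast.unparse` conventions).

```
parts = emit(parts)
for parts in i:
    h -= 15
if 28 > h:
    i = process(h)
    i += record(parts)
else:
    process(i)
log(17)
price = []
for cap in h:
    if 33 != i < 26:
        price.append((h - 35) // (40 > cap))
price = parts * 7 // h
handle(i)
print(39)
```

Transformed code:
parts = emit(parts)
for parts in i:
    h -= 15
if 28 > h:
    i = process(h)
    i += record(parts)
else:
    process(i)
log(17)
price = [(h - 35) // (40 > cap) for cap in h if 33 != i < 26]
price = parts * 7 // h
handle(i)
print(39)

price = [(h - 35) // (40 > cap) for cap in h if 33 != i < 26]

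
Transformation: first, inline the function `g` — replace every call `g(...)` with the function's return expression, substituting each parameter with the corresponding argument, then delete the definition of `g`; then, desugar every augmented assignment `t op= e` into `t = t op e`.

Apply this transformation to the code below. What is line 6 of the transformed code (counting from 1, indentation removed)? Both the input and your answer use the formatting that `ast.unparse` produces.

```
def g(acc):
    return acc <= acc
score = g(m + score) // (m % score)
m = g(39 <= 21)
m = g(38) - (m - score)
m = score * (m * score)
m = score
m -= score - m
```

Transformed code:
score = (m + score <= m + score) // (m % score)
m = (39 <= 21) <= (39 <= 21)
m = (38 <= 38) - (m - score)
m = score * (m * score)
m = score
m = m - (score - m)

m = m - (score - m)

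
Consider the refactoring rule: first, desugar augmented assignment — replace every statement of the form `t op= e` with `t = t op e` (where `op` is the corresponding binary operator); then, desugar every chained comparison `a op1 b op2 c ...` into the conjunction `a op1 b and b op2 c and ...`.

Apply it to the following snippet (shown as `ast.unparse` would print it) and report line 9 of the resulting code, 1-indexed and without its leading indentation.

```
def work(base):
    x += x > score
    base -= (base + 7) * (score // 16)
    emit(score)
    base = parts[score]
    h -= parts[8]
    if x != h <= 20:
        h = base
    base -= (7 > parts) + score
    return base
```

base = base - ((7 > parts) + score)

Transformed code:
def work(base):
    x = x + (x > score)
    base = base - (base + 7) * (score // 16)
    emit(score)
    base = parts[score]
    h = h - parts[8]
    if x != h and h <= 20:
        h = base
    base = base - ((7 > parts) + score)
    return base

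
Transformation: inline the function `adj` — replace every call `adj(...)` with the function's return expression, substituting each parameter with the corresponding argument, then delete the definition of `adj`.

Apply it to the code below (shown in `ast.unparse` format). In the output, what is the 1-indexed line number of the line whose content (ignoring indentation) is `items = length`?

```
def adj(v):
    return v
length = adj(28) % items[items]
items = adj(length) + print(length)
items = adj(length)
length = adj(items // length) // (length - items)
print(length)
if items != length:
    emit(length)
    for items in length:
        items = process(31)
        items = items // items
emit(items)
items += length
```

3

Transformed code:
length = 28 % items[items]
items = length + print(length)
items = length
length = items // length // (length - items)
print(length)
if items != length:
    emit(length)
    for items in length:
        items = process(31)
        items = items // items
emit(items)
items += length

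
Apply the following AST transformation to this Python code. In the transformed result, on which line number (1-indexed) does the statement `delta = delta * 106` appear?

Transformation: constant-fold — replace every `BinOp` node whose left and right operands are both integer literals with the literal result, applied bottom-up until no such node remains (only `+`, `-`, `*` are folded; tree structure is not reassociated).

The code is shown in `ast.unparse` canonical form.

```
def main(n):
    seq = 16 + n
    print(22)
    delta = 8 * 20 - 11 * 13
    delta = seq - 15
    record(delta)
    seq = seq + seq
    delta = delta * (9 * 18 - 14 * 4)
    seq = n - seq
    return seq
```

Transformed code:
def main(n):
    seq = 16 + n
    print(22)
    delta = 17
    delta = seq - 15
    record(delta)
    seq = seq + seq
    delta = delta * 106
    seq = n - seq
    return seq

8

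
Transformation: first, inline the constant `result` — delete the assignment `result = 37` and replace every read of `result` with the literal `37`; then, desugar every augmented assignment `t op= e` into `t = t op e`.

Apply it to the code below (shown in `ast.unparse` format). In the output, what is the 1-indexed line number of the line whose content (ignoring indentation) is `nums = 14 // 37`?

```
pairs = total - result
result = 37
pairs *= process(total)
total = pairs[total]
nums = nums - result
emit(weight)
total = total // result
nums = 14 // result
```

7

Transformed code:
pairs = total - 37
pairs = pairs * process(total)
total = pairs[total]
nums = nums - 37
emit(weight)
total = total // 37
nums = 14 // 37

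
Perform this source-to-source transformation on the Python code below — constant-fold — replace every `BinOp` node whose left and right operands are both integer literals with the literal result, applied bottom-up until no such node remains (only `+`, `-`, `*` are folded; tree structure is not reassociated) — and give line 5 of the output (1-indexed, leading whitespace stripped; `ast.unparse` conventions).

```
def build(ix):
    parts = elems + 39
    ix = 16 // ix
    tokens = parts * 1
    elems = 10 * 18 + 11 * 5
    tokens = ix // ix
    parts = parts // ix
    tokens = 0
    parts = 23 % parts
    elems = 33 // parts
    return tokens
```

elems = 235

Transformed code:
def build(ix):
    parts = elems + 39
    ix = 16 // ix
    tokens = parts * 1
    elems = 235
    tokens = ix // ix
    parts = parts // ix
    tokens = 0
    parts = 23 % parts
    elems = 33 // parts
    return tokens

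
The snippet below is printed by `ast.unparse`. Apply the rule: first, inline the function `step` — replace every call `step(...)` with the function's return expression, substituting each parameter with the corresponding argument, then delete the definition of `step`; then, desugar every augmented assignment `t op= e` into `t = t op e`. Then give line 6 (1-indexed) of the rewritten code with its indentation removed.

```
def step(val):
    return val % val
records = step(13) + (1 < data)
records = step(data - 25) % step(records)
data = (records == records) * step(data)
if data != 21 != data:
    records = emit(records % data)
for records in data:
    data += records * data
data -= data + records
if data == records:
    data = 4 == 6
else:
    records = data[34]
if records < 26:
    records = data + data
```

for records in data:

Transformed code:
records = 13 % 13 + (1 < data)
records = (data - 25) % (data - 25) % (records % records)
data = (records == records) * (data % data)
if data != 21 != data:
    records = emit(records % data)
for records in data:
    data = data + records * data
data = data - (data + records)
if data == records:
    data = 4 == 6
else:
    records = data[34]
if records < 26:
    records = data + data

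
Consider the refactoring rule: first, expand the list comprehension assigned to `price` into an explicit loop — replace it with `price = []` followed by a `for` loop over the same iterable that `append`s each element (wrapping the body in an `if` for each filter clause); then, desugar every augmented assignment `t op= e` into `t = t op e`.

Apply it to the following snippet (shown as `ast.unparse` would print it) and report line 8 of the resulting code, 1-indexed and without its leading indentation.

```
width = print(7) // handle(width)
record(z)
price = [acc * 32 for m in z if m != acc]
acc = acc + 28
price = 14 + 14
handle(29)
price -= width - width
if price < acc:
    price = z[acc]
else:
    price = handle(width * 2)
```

price = 14 + 14

Transformed code:
width = print(7) // handle(width)
record(z)
price = []
for m in z:
    if m != acc:
        price.append(acc * 32)
acc = acc + 28
price = 14 + 14
handle(29)
price = price - (width - width)
if price < acc:
    price = z[acc]
else:
    price = handle(width * 2)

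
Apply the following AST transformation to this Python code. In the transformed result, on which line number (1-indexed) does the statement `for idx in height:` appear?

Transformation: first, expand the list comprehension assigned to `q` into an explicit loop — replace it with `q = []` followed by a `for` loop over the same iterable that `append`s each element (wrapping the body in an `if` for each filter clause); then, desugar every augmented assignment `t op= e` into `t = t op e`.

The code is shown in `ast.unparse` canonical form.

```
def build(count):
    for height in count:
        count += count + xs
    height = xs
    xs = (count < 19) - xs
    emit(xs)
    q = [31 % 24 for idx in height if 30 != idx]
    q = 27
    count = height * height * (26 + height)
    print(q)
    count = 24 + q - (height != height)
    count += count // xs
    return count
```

8

Transformed code:
def build(count):
    for height in count:
        count = count + (count + xs)
    height = xs
    xs = (count < 19) - xs
    emit(xs)
    q = []
    for idx in height:
        if 30 != idx:
            q.append(31 % 24)
    q = 27
    count = height * height * (26 + height)
    print(q)
    count = 24 + q - (height != height)
    count = count + count // xs
    return count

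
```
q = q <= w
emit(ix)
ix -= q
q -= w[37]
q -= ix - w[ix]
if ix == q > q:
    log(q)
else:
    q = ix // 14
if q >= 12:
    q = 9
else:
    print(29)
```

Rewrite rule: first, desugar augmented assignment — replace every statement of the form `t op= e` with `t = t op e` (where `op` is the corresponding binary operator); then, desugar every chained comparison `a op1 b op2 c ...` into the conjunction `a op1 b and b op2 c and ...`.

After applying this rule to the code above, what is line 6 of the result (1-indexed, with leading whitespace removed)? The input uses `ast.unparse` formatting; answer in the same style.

Transformed code:
q = q <= w
emit(ix)
ix = ix - q
q = q - w[37]
q = q - (ix - w[ix])
if ix == q and q > q:
    log(q)
else:
    q = ix // 14
if q >= 12:
    q = 9
else:
    print(29)

if ix == q and q > q:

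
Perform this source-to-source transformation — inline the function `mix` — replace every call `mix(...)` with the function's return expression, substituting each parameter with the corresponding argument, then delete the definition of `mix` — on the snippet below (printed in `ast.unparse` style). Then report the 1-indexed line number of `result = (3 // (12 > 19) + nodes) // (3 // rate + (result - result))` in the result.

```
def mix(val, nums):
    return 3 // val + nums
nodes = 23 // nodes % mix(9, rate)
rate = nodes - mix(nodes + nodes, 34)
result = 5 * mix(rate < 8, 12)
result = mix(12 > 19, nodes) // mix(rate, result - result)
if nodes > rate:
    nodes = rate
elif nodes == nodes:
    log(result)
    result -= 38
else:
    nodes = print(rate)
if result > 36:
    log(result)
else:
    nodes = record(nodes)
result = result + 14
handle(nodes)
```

4

Transformed code:
nodes = 23 // nodes % (3 // 9 + rate)
rate = nodes - (3 // (nodes + nodes) + 34)
result = 5 * (3 // (rate < 8) + 12)
result = (3 // (12 > 19) + nodes) // (3 // rate + (result - result))
if nodes > rate:
    nodes = rate
elif nodes == nodes:
    log(result)
    result -= 38
else:
    nodes = print(rate)
if result > 36:
    log(result)
else:
    nodes = record(nodes)
result = result + 14
handle(nodes)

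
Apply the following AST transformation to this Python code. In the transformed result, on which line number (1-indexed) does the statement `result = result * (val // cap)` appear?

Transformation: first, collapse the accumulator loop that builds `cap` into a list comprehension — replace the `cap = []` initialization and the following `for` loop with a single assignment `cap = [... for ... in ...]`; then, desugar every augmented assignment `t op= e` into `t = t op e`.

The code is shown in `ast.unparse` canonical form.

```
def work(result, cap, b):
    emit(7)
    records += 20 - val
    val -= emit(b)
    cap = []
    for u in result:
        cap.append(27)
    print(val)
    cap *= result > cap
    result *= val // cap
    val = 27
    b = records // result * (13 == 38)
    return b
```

Transformed code:
def work(result, cap, b):
    emit(7)
    records = records + (20 - val)
    val = val - emit(b)
    cap = [27 for u in result]
    print(val)
    cap = cap * (result > cap)
    result = result * (val // cap)
    val = 27
    b = records // result * (13 == 38)
    return b

8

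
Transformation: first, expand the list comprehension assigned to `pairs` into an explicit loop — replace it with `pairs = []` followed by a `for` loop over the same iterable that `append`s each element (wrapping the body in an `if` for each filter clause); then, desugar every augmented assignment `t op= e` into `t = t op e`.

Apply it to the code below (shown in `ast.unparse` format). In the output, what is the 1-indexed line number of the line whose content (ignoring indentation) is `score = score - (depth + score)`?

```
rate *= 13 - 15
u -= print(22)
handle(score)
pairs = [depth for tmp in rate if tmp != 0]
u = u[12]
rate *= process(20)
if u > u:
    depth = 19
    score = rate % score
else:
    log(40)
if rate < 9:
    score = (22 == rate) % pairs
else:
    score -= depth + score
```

18

Transformed code:
rate = rate * (13 - 15)
u = u - print(22)
handle(score)
pairs = []
for tmp in rate:
    if tmp != 0:
        pairs.append(depth)
u = u[12]
rate = rate * process(20)
if u > u:
    depth = 19
    score = rate % score
else:
    log(40)
if rate < 9:
    score = (22 == rate) % pairs
else:
    score = score - (depth + score)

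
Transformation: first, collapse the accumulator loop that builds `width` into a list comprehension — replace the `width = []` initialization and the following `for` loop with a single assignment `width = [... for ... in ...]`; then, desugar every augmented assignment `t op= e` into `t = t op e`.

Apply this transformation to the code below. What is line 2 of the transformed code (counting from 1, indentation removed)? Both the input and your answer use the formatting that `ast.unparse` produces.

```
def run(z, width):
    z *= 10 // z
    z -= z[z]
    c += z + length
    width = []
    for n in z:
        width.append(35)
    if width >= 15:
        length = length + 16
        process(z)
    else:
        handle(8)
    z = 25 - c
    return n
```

z = z * (10 // z)

Transformed code:
def run(z, width):
    z = z * (10 // z)
    z = z - z[z]
    c = c + (z + length)
    width = [35 for n in z]
    if width >= 15:
        length = length + 16
        process(z)
    else:
        handle(8)
    z = 25 - c
    return n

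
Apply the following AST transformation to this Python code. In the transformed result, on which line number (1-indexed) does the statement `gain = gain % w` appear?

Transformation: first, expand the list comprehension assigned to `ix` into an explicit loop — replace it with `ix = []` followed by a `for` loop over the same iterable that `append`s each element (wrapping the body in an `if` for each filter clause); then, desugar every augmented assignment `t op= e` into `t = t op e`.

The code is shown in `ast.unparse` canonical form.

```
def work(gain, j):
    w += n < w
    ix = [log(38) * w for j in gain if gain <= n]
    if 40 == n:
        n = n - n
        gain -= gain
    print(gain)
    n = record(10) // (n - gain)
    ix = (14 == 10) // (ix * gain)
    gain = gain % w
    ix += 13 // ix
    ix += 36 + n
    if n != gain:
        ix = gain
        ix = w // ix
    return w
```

13

Transformed code:
def work(gain, j):
    w = w + (n < w)
    ix = []
    for j in gain:
        if gain <= n:
            ix.append(log(38) * w)
    if 40 == n:
        n = n - n
        gain = gain - gain
    print(gain)
    n = record(10) // (n - gain)
    ix = (14 == 10) // (ix * gain)
    gain = gain % w
    ix = ix + 13 // ix
    ix = ix + (36 + n)
    if n != gain:
        ix = gain
        ix = w // ix
    return w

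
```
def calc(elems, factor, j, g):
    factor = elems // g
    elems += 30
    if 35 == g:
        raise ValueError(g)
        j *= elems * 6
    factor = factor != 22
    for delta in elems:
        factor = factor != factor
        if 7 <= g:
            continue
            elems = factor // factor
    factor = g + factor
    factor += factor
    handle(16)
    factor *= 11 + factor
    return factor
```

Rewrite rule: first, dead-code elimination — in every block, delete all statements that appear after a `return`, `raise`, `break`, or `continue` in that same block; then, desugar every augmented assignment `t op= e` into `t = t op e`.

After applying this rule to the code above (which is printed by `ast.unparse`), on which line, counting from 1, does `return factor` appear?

15

Transformed code:
def calc(elems, factor, j, g):
    factor = elems // g
    elems = elems + 30
    if 35 == g:
        raise ValueError(g)
    factor = factor != 22
    for delta in elems:
        factor = factor != factor
        if 7 <= g:
            continue
    factor = g + factor
    factor = factor + factor
    handle(16)
    factor = factor * (11 + factor)
    return factor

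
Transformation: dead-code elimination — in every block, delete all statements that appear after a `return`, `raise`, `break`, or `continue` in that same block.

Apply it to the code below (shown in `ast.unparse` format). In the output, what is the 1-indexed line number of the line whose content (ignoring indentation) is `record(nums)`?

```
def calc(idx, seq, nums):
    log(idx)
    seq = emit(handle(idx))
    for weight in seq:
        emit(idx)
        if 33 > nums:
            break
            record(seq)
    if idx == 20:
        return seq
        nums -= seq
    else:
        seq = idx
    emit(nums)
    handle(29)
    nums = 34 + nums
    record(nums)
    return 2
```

Transformed code:
def calc(idx, seq, nums):
    log(idx)
    seq = emit(handle(idx))
    for weight in seq:
        emit(idx)
        if 33 > nums:
            break
    if idx == 20:
        return seq
    else:
        seq = idx
    emit(nums)
    handle(29)
    nums = 34 + nums
    record(nums)
    return 2

15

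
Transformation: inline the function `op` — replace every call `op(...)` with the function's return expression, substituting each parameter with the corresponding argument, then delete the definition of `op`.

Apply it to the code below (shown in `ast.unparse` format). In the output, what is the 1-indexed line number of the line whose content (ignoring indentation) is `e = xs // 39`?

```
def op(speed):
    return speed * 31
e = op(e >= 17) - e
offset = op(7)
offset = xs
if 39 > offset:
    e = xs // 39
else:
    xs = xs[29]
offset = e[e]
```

5

Transformed code:
e = (e >= 17) * 31 - e
offset = 7 * 31
offset = xs
if 39 > offset:
    e = xs // 39
else:
    xs = xs[29]
offset = e[e]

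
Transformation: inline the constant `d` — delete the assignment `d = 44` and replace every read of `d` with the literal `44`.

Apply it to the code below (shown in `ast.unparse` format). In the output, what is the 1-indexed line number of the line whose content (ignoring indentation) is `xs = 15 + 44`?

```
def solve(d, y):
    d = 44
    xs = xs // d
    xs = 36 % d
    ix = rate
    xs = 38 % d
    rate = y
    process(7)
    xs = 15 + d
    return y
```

8

Transformed code:
def solve(d, y):
    xs = xs // 44
    xs = 36 % 44
    ix = rate
    xs = 38 % 44
    rate = y
    process(7)
    xs = 15 + 44
    return y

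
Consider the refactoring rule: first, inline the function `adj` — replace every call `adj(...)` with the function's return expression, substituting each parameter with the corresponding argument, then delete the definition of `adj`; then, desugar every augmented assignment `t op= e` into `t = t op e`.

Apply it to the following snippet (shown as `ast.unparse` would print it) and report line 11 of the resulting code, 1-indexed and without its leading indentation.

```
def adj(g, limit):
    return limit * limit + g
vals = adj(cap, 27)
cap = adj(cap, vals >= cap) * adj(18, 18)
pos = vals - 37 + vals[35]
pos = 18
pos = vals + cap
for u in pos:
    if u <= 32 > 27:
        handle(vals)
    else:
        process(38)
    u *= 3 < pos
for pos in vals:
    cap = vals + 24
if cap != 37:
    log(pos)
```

u = u * (3 < pos)

Transformed code:
vals = 27 * 27 + cap
cap = ((vals >= cap) * (vals >= cap) + cap) * (18 * 18 + 18)
pos = vals - 37 + vals[35]
pos = 18
pos = vals + cap
for u in pos:
    if u <= 32 > 27:
        handle(vals)
    else:
        process(38)
    u = u * (3 < pos)
for pos in vals:
    cap = vals + 24
if cap != 37:
    log(pos)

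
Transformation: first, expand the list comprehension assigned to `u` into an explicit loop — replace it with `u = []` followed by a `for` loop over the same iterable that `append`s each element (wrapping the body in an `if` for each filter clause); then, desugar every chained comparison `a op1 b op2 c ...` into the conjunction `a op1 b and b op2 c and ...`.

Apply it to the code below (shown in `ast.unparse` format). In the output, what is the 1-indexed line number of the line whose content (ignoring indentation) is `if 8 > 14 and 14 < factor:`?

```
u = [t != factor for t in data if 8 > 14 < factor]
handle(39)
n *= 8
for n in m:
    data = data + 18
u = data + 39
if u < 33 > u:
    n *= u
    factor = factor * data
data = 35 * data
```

Transformed code:
u = []
for t in data:
    if 8 > 14 and 14 < factor:
        u.append(t != factor)
handle(39)
n *= 8
for n in m:
    data = data + 18
u = data + 39
if u < 33 and 33 > u:
    n *= u
    factor = factor * data
data = 35 * data

3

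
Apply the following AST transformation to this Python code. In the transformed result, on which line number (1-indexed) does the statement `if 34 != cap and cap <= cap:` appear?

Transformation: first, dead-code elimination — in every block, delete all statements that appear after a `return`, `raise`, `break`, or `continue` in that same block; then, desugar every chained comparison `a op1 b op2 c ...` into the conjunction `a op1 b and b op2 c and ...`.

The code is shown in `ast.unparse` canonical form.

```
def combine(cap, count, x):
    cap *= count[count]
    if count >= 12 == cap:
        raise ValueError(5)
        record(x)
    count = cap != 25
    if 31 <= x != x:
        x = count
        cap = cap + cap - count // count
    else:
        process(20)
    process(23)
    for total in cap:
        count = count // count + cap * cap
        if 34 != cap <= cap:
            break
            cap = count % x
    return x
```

Transformed code:
def combine(cap, count, x):
    cap *= count[count]
    if count >= 12 and 12 == cap:
        raise ValueError(5)
    count = cap != 25
    if 31 <= x and x != x:
        x = count
        cap = cap + cap - count // count
    else:
        process(20)
    process(23)
    for total in cap:
        count = count // count + cap * cap
        if 34 != cap and cap <= cap:
            break
    return x

14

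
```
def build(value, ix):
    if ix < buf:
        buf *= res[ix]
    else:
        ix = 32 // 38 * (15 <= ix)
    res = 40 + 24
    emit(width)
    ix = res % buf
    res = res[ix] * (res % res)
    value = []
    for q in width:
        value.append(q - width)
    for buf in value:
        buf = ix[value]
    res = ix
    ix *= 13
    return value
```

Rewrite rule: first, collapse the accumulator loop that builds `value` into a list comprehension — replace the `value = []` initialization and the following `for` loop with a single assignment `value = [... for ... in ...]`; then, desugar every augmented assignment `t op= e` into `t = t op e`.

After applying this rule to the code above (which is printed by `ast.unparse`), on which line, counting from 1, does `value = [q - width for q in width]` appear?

Transformed code:
def build(value, ix):
    if ix < buf:
        buf = buf * res[ix]
    else:
        ix = 32 // 38 * (15 <= ix)
    res = 40 + 24
    emit(width)
    ix = res % buf
    res = res[ix] * (res % res)
    value = [q - width for q in width]
    for buf in value:
        buf = ix[value]
    res = ix
    ix = ix * 13
    return value

10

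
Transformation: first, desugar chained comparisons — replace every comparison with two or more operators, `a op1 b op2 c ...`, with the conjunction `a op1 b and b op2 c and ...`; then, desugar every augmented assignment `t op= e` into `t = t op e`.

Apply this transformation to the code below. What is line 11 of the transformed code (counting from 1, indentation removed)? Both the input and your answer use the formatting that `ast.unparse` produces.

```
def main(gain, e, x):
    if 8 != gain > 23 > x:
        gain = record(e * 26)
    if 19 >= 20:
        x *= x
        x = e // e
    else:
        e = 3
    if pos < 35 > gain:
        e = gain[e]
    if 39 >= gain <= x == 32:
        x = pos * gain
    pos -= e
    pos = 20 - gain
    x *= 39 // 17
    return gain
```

if 39 >= gain and gain <= x and (x == 32):

Transformed code:
def main(gain, e, x):
    if 8 != gain and gain > 23 and (23 > x):
        gain = record(e * 26)
    if 19 >= 20:
        x = x * x
        x = e // e
    else:
        e = 3
    if pos < 35 and 35 > gain:
        e = gain[e]
    if 39 >= gain and gain <= x and (x == 32):
        x = pos * gain
    pos = pos - e
    pos = 20 - gain
    x = x * (39 // 17)
    return gain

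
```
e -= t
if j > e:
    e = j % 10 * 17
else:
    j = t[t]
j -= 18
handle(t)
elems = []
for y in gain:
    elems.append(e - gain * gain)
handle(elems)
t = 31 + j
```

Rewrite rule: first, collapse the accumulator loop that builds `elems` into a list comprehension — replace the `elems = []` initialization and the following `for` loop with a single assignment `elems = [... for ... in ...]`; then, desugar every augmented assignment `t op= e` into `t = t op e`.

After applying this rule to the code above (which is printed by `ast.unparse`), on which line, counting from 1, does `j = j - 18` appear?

Transformed code:
e = e - t
if j > e:
    e = j % 10 * 17
else:
    j = t[t]
j = j - 18
handle(t)
elems = [e - gain * gain for y in gain]
handle(elems)
t = 31 + j

6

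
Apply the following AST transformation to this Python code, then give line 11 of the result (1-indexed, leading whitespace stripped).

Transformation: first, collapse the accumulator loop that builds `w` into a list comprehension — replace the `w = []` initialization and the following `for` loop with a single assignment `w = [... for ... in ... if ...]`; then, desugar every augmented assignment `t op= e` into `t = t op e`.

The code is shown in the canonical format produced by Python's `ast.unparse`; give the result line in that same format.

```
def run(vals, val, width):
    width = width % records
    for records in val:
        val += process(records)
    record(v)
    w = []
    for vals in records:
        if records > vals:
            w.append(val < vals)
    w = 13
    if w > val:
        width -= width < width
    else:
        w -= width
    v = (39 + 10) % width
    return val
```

Transformed code:
def run(vals, val, width):
    width = width % records
    for records in val:
        val = val + process(records)
    record(v)
    w = [val < vals for vals in records if records > vals]
    w = 13
    if w > val:
        width = width - (width < width)
    else:
        w = w - width
    v = (39 + 10) % width
    return val

w = w - width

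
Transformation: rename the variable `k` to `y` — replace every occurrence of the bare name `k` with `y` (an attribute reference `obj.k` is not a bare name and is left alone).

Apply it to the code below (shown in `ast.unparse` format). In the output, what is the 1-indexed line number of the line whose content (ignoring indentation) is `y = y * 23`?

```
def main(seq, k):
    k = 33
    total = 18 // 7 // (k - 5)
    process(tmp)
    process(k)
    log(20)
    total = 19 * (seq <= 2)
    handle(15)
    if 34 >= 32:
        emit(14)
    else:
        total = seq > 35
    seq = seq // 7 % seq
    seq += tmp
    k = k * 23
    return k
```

Transformed code:
def main(seq, y):
    y = 33
    total = 18 // 7 // (y - 5)
    process(tmp)
    process(y)
    log(20)
    total = 19 * (seq <= 2)
    handle(15)
    if 34 >= 32:
        emit(14)
    else:
        total = seq > 35
    seq = seq // 7 % seq
    seq += tmp
    y = y * 23
    return y

15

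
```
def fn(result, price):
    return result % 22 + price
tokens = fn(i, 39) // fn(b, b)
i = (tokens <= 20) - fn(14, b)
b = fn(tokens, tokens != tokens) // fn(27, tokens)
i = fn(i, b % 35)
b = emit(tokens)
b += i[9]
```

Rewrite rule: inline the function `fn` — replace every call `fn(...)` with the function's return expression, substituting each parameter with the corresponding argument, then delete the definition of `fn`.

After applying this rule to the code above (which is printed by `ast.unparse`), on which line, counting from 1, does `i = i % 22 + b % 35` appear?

4

Transformed code:
tokens = (i % 22 + 39) // (b % 22 + b)
i = (tokens <= 20) - (14 % 22 + b)
b = (tokens % 22 + (tokens != tokens)) // (27 % 22 + tokens)
i = i % 22 + b % 35
b = emit(tokens)
b += i[9]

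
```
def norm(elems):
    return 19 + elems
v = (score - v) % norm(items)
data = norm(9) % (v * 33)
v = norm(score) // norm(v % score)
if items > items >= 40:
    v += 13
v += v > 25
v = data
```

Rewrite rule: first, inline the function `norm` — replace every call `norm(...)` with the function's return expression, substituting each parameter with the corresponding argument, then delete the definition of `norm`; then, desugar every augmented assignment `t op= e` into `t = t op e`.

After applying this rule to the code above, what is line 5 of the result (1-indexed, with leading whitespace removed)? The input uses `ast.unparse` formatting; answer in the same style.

v = v + 13

Transformed code:
v = (score - v) % (19 + items)
data = (19 + 9) % (v * 33)
v = (19 + score) // (19 + v % score)
if items > items >= 40:
    v = v + 13
v = v + (v > 25)
v = data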